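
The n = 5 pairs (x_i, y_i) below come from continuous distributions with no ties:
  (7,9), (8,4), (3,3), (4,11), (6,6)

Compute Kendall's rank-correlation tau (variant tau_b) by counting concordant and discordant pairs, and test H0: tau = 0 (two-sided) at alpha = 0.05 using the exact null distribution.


Step 1: Enumerate the 10 unordered pairs (i,j) with i<j and classify each by sign(x_j-x_i) * sign(y_j-y_i).
  (1,2):dx=+1,dy=-5->D; (1,3):dx=-4,dy=-6->C; (1,4):dx=-3,dy=+2->D; (1,5):dx=-1,dy=-3->C
  (2,3):dx=-5,dy=-1->C; (2,4):dx=-4,dy=+7->D; (2,5):dx=-2,dy=+2->D; (3,4):dx=+1,dy=+8->C
  (3,5):dx=+3,dy=+3->C; (4,5):dx=+2,dy=-5->D
Step 2: C = 5, D = 5, total pairs = 10.
Step 3: tau = (C - D)/(n(n-1)/2) = (5 - 5)/10 = 0.000000.
Step 4: Exact two-sided p-value (enumerate n! = 120 permutations of y under H0): p = 1.000000.
Step 5: alpha = 0.05. fail to reject H0.

tau_b = 0.0000 (C=5, D=5), p = 1.000000, fail to reject H0.


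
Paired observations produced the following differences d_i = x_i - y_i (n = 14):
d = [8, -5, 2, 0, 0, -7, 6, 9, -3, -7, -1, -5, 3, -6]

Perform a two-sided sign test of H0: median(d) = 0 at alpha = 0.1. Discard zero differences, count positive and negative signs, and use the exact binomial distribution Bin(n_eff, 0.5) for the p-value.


Step 1: Discard zero differences. Original n = 14; n_eff = number of nonzero differences = 12.
Nonzero differences (with sign): +8, -5, +2, -7, +6, +9, -3, -7, -1, -5, +3, -6
Step 2: Count signs: positive = 5, negative = 7.
Step 3: Under H0: P(positive) = 0.5, so the number of positives S ~ Bin(12, 0.5).
Step 4: Two-sided exact p-value = sum of Bin(12,0.5) probabilities at or below the observed probability = 0.774414.
Step 5: alpha = 0.1. fail to reject H0.

n_eff = 12, pos = 5, neg = 7, p = 0.774414, fail to reject H0.


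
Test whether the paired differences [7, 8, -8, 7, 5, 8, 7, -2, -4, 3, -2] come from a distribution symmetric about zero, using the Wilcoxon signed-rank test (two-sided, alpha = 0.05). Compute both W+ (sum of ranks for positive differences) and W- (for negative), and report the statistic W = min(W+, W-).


Step 1: Drop any zero differences (none here) and take |d_i|.
|d| = [7, 8, 8, 7, 5, 8, 7, 2, 4, 3, 2]
Step 2: Midrank |d_i| (ties get averaged ranks).
ranks: |7|->7, |8|->10, |8|->10, |7|->7, |5|->5, |8|->10, |7|->7, |2|->1.5, |4|->4, |3|->3, |2|->1.5
Step 3: Attach original signs; sum ranks with positive sign and with negative sign.
W+ = 7 + 10 + 7 + 5 + 10 + 7 + 3 = 49
W- = 10 + 1.5 + 4 + 1.5 = 17
(Check: W+ + W- = 66 should equal n(n+1)/2 = 66.)
Step 4: Test statistic W = min(W+, W-) = 17.
Step 5: Ties in |d|, so use the tie-corrected normal approximation.
        E[W] = n(n+1)/4 = 11*12/4 = 33.
        Tie groups: |d|=2 (t=2), |d|=7 (t=3), |d|=8 (t=3); sum(t^3 - t) = 54.
        Var[W] = n(n+1)(2n+1)/24 - sum(t^3-t)/48 = 3036/24 - 54/48 = 125.375.
        z = (W - E[W]) / sqrt(Var[W]) = (17 - 33) / 11.1971 = -1.4289.
        Two-sided p = 2*Phi(z) = 0.153021.
Step 6: alpha = 0.05. fail to reject H0.

W+ = 49, W- = 17, W = min = 17, p = 0.153021, fail to reject H0.


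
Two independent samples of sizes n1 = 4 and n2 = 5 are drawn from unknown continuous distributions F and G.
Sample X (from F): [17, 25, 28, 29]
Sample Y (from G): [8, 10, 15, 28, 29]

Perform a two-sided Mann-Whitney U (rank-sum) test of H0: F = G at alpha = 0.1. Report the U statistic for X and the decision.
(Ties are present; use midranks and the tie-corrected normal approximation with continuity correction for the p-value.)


Step 1: Combine and sort all 9 observations; assign midranks.
sorted (value, group): (8,Y), (10,Y), (15,Y), (17,X), (25,X), (28,X), (28,Y), (29,X), (29,Y)
ranks: 8->1, 10->2, 15->3, 17->4, 25->5, 28->6.5, 28->6.5, 29->8.5, 29->8.5
Step 2: Rank sum for X: R1 = 4 + 5 + 6.5 + 8.5 = 24.
Step 3: U_X = R1 - n1(n1+1)/2 = 24 - 4*5/2 = 24 - 10 = 14.
       U_Y = n1*n2 - U_X = 20 - 14 = 6.
Step 4: Ties are present, so use the tie-corrected normal approximation (with continuity correction) for the p-value.
Step 5: p-value = 0.387282; compare to alpha = 0.1. fail to reject H0.

U_X = 14, p = 0.387282, fail to reject H0 at alpha = 0.1.


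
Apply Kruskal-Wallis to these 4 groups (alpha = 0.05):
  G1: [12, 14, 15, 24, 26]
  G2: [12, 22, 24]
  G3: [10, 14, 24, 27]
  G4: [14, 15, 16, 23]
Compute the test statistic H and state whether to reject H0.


Step 1: Combine all N = 16 observations and assign midranks.
sorted (value, group, rank): (10,G3,1), (12,G1,2.5), (12,G2,2.5), (14,G1,5), (14,G3,5), (14,G4,5), (15,G1,7.5), (15,G4,7.5), (16,G4,9), (22,G2,10), (23,G4,11), (24,G1,13), (24,G2,13), (24,G3,13), (26,G1,15), (27,G3,16)
Step 2: Sum ranks within each group.
R_1 = 43 (n_1 = 5)
R_2 = 25.5 (n_2 = 3)
R_3 = 35 (n_3 = 4)
R_4 = 32.5 (n_4 = 4)
Step 3: H = 12/(N(N+1)) * sum(R_i^2/n_i) - 3(N+1)
     = 12/(16*17) * (43^2/5 + 25.5^2/3 + 35^2/4 + 32.5^2/4) - 3*17
     = 0.044118 * 1156.86 - 51
     = 0.038051.
Step 4: Ties present; correction factor C = 1 - 60/(16^3 - 16) = 0.985294. Corrected H = 0.038051 / 0.985294 = 0.038619.
Step 5: Under H0, H ~ chi^2(3); p-value = 0.998005.
Step 6: alpha = 0.05. fail to reject H0.

H = 0.0386, df = 3, p = 0.998005, fail to reject H0.


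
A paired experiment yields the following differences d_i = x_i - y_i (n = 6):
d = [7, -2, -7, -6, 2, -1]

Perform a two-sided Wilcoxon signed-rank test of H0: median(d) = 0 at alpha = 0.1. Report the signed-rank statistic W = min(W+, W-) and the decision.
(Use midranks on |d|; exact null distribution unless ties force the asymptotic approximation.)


Step 1: Drop any zero differences (none here) and take |d_i|.
|d| = [7, 2, 7, 6, 2, 1]
Step 2: Midrank |d_i| (ties get averaged ranks).
ranks: |7|->5.5, |2|->2.5, |7|->5.5, |6|->4, |2|->2.5, |1|->1
Step 3: Attach original signs; sum ranks with positive sign and with negative sign.
W+ = 5.5 + 2.5 = 8
W- = 2.5 + 5.5 + 4 + 1 = 13
(Check: W+ + W- = 21 should equal n(n+1)/2 = 21.)
Step 4: Test statistic W = min(W+, W-) = 8.
Step 5: Ties in |d|, so use the tie-corrected normal approximation.
        E[W] = n(n+1)/4 = 6*7/4 = 10.5.
        Tie groups: |d|=2 (t=2), |d|=7 (t=2); sum(t^3 - t) = 12.
        Var[W] = n(n+1)(2n+1)/24 - sum(t^3-t)/48 = 546/24 - 12/48 = 22.5.
        z = (W - E[W]) / sqrt(Var[W]) = (8 - 10.5) / 4.7434 = -0.5270.
        Two-sided p = 2*Phi(z) = 0.598161.
Step 6: alpha = 0.1. fail to reject H0.

W+ = 8, W- = 13, W = min = 8, p = 0.598161, fail to reject H0.


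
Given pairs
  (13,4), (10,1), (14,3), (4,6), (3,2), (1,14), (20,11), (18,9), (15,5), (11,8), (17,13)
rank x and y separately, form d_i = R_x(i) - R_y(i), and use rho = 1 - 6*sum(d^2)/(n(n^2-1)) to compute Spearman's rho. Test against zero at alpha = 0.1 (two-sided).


Step 1: Rank x and y separately (midranks; no ties here).
rank(x): 13->6, 10->4, 14->7, 4->3, 3->2, 1->1, 20->11, 18->10, 15->8, 11->5, 17->9
rank(y): 4->4, 1->1, 3->3, 6->6, 2->2, 14->11, 11->9, 9->8, 5->5, 8->7, 13->10
Step 2: d_i = R_x(i) - R_y(i); compute d_i^2.
  (6-4)^2=4, (4-1)^2=9, (7-3)^2=16, (3-6)^2=9, (2-2)^2=0, (1-11)^2=100, (11-9)^2=4, (10-8)^2=4, (8-5)^2=9, (5-7)^2=4, (9-10)^2=1
sum(d^2) = 160.
Step 3: rho = 1 - 6*160 / (11*(11^2 - 1)) = 1 - 960/1320 = 0.272727.
Step 4: Under H0, t = rho * sqrt((n-2)/(1-rho^2)) = 0.8504 ~ t(9).
Step 5: Two-sided p-value from the t-distribution with 9 df = 0.417141.
Step 6: alpha = 0.1. fail to reject H0.

rho = 0.2727, p = 0.417141, fail to reject H0 at alpha = 0.1.


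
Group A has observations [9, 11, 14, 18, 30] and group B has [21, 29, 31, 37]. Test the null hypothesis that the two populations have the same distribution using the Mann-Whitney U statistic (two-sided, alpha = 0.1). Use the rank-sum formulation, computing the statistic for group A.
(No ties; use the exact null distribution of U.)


Step 1: Combine and sort all 9 observations; assign midranks.
sorted (value, group): (9,X), (11,X), (14,X), (18,X), (21,Y), (29,Y), (30,X), (31,Y), (37,Y)
ranks: 9->1, 11->2, 14->3, 18->4, 21->5, 29->6, 30->7, 31->8, 37->9
Step 2: Rank sum for X: R1 = 1 + 2 + 3 + 4 + 7 = 17.
Step 3: U_X = R1 - n1(n1+1)/2 = 17 - 5*6/2 = 17 - 15 = 2.
       U_Y = n1*n2 - U_X = 20 - 2 = 18.
Step 4: No ties, so the exact null distribution of U (based on enumerating the C(9,5) = 126 equally likely rank assignments) gives the two-sided p-value.
Step 5: p-value = 0.063492; compare to alpha = 0.1. reject H0.

U_X = 2, p = 0.063492, reject H0 at alpha = 0.1.


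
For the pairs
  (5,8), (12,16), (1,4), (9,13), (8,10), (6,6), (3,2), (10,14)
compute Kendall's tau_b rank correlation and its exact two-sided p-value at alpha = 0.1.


Step 1: Enumerate the 28 unordered pairs (i,j) with i<j and classify each by sign(x_j-x_i) * sign(y_j-y_i).
  (1,2):dx=+7,dy=+8->C; (1,3):dx=-4,dy=-4->C; (1,4):dx=+4,dy=+5->C; (1,5):dx=+3,dy=+2->C
  (1,6):dx=+1,dy=-2->D; (1,7):dx=-2,dy=-6->C; (1,8):dx=+5,dy=+6->C; (2,3):dx=-11,dy=-12->C
  (2,4):dx=-3,dy=-3->C; (2,5):dx=-4,dy=-6->C; (2,6):dx=-6,dy=-10->C; (2,7):dx=-9,dy=-14->C
  (2,8):dx=-2,dy=-2->C; (3,4):dx=+8,dy=+9->C; (3,5):dx=+7,dy=+6->C; (3,6):dx=+5,dy=+2->C
  (3,7):dx=+2,dy=-2->D; (3,8):dx=+9,dy=+10->C; (4,5):dx=-1,dy=-3->C; (4,6):dx=-3,dy=-7->C
  (4,7):dx=-6,dy=-11->C; (4,8):dx=+1,dy=+1->C; (5,6):dx=-2,dy=-4->C; (5,7):dx=-5,dy=-8->C
  (5,8):dx=+2,dy=+4->C; (6,7):dx=-3,dy=-4->C; (6,8):dx=+4,dy=+8->C; (7,8):dx=+7,dy=+12->C
Step 2: C = 26, D = 2, total pairs = 28.
Step 3: tau = (C - D)/(n(n-1)/2) = (26 - 2)/28 = 0.857143.
Step 4: Exact two-sided p-value (enumerate n! = 40320 permutations of y under H0): p = 0.001736.
Step 5: alpha = 0.1. reject H0.

tau_b = 0.8571 (C=26, D=2), p = 0.001736, reject H0.


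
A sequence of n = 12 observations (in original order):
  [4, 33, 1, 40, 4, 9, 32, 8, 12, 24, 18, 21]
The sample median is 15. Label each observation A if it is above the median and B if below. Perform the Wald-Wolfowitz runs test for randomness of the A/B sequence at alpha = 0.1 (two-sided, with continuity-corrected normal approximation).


Step 1: Compute median = 15; label A = above, B = below.
Labels in order: BABABBABBAAA  (n_A = 6, n_B = 6)
Step 2: Count runs R = 8.
Step 3: Under H0 (random ordering), E[R] = 2*n_A*n_B/(n_A+n_B) + 1 = 2*6*6/12 + 1 = 7.0000.
        Var[R] = 2*n_A*n_B*(2*n_A*n_B - n_A - n_B) / ((n_A+n_B)^2 * (n_A+n_B-1)) = 4320/1584 = 2.7273.
        SD[R] = 1.6514.
Step 4: Continuity-corrected z = (R - 0.5 - E[R]) / SD[R] = (8 - 0.5 - 7.0000) / 1.6514 = 0.3028.
Step 5: Two-sided p-value via normal approximation = 2*(1 - Phi(|z|)) = 0.762069.
Step 6: alpha = 0.1. fail to reject H0.

R = 8, z = 0.3028, p = 0.762069, fail to reject H0.


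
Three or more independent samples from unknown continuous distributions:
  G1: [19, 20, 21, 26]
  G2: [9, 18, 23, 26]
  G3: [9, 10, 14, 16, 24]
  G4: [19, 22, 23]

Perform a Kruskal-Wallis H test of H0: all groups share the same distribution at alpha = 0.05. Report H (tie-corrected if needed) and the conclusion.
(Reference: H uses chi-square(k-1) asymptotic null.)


Step 1: Combine all N = 16 observations and assign midranks.
sorted (value, group, rank): (9,G2,1.5), (9,G3,1.5), (10,G3,3), (14,G3,4), (16,G3,5), (18,G2,6), (19,G1,7.5), (19,G4,7.5), (20,G1,9), (21,G1,10), (22,G4,11), (23,G2,12.5), (23,G4,12.5), (24,G3,14), (26,G1,15.5), (26,G2,15.5)
Step 2: Sum ranks within each group.
R_1 = 42 (n_1 = 4)
R_2 = 35.5 (n_2 = 4)
R_3 = 27.5 (n_3 = 5)
R_4 = 31 (n_4 = 3)
Step 3: H = 12/(N(N+1)) * sum(R_i^2/n_i) - 3(N+1)
     = 12/(16*17) * (42^2/4 + 35.5^2/4 + 27.5^2/5 + 31^2/3) - 3*17
     = 0.044118 * 1227.65 - 51
     = 3.160846.
Step 4: Ties present; correction factor C = 1 - 24/(16^3 - 16) = 0.994118. Corrected H = 3.160846 / 0.994118 = 3.179549.
Step 5: Under H0, H ~ chi^2(3); p-value = 0.364762.
Step 6: alpha = 0.05. fail to reject H0.

H = 3.1795, df = 3, p = 0.364762, fail to reject H0.


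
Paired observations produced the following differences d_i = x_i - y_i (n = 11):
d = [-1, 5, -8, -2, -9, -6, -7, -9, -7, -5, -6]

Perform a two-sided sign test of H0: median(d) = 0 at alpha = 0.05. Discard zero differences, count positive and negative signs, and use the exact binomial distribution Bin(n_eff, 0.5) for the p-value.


Step 1: Discard zero differences. Original n = 11; n_eff = number of nonzero differences = 11.
Nonzero differences (with sign): -1, +5, -8, -2, -9, -6, -7, -9, -7, -5, -6
Step 2: Count signs: positive = 1, negative = 10.
Step 3: Under H0: P(positive) = 0.5, so the number of positives S ~ Bin(11, 0.5).
Step 4: Two-sided exact p-value = sum of Bin(11,0.5) probabilities at or below the observed probability = 0.011719.
Step 5: alpha = 0.05. reject H0.

n_eff = 11, pos = 1, neg = 10, p = 0.011719, reject H0.


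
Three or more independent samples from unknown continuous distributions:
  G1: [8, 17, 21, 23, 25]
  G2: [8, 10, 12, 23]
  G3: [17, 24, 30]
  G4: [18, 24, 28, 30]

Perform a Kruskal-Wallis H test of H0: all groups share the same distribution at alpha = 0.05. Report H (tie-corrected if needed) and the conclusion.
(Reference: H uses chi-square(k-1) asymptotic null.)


Step 1: Combine all N = 16 observations and assign midranks.
sorted (value, group, rank): (8,G1,1.5), (8,G2,1.5), (10,G2,3), (12,G2,4), (17,G1,5.5), (17,G3,5.5), (18,G4,7), (21,G1,8), (23,G1,9.5), (23,G2,9.5), (24,G3,11.5), (24,G4,11.5), (25,G1,13), (28,G4,14), (30,G3,15.5), (30,G4,15.5)
Step 2: Sum ranks within each group.
R_1 = 37.5 (n_1 = 5)
R_2 = 18 (n_2 = 4)
R_3 = 32.5 (n_3 = 3)
R_4 = 48 (n_4 = 4)
Step 3: H = 12/(N(N+1)) * sum(R_i^2/n_i) - 3(N+1)
     = 12/(16*17) * (37.5^2/5 + 18^2/4 + 32.5^2/3 + 48^2/4) - 3*17
     = 0.044118 * 1290.33 - 51
     = 5.926471.
Step 4: Ties present; correction factor C = 1 - 30/(16^3 - 16) = 0.992647. Corrected H = 5.926471 / 0.992647 = 5.970370.
Step 5: Under H0, H ~ chi^2(3); p-value = 0.113061.
Step 6: alpha = 0.05. fail to reject H0.

H = 5.9704, df = 3, p = 0.113061, fail to reject H0.


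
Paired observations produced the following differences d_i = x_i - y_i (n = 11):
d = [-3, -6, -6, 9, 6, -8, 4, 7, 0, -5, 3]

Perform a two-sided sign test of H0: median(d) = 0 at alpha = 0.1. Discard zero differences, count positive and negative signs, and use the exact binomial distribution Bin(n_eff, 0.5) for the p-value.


Step 1: Discard zero differences. Original n = 11; n_eff = number of nonzero differences = 10.
Nonzero differences (with sign): -3, -6, -6, +9, +6, -8, +4, +7, -5, +3
Step 2: Count signs: positive = 5, negative = 5.
Step 3: Under H0: P(positive) = 0.5, so the number of positives S ~ Bin(10, 0.5).
Step 4: Two-sided exact p-value = sum of Bin(10,0.5) probabilities at or below the observed probability = 1.000000.
Step 5: alpha = 0.1. fail to reject H0.

n_eff = 10, pos = 5, neg = 5, p = 1.000000, fail to reject H0.


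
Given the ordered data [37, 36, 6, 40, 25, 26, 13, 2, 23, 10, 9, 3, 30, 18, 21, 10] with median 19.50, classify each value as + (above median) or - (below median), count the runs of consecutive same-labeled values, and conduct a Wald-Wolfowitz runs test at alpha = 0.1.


Step 1: Compute median = 19.50; label A = above, B = below.
Labels in order: AABAAABBABBBABAB  (n_A = 8, n_B = 8)
Step 2: Count runs R = 10.
Step 3: Under H0 (random ordering), E[R] = 2*n_A*n_B/(n_A+n_B) + 1 = 2*8*8/16 + 1 = 9.0000.
        Var[R] = 2*n_A*n_B*(2*n_A*n_B - n_A - n_B) / ((n_A+n_B)^2 * (n_A+n_B-1)) = 14336/3840 = 3.7333.
        SD[R] = 1.9322.
Step 4: Continuity-corrected z = (R - 0.5 - E[R]) / SD[R] = (10 - 0.5 - 9.0000) / 1.9322 = 0.2588.
Step 5: Two-sided p-value via normal approximation = 2*(1 - Phi(|z|)) = 0.795809.
Step 6: alpha = 0.1. fail to reject H0.

R = 10, z = 0.2588, p = 0.795809, fail to reject H0.


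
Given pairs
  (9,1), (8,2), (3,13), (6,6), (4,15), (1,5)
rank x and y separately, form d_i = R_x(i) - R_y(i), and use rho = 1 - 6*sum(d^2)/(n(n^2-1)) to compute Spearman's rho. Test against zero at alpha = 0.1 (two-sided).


Step 1: Rank x and y separately (midranks; no ties here).
rank(x): 9->6, 8->5, 3->2, 6->4, 4->3, 1->1
rank(y): 1->1, 2->2, 13->5, 6->4, 15->6, 5->3
Step 2: d_i = R_x(i) - R_y(i); compute d_i^2.
  (6-1)^2=25, (5-2)^2=9, (2-5)^2=9, (4-4)^2=0, (3-6)^2=9, (1-3)^2=4
sum(d^2) = 56.
Step 3: rho = 1 - 6*56 / (6*(6^2 - 1)) = 1 - 336/210 = -0.600000.
Step 4: Under H0, t = rho * sqrt((n-2)/(1-rho^2)) = -1.5000 ~ t(4).
Step 5: Two-sided p-value from the t-distribution with 4 df = 0.208000.
Step 6: alpha = 0.1. fail to reject H0.

rho = -0.6000, p = 0.208000, fail to reject H0 at alpha = 0.1.


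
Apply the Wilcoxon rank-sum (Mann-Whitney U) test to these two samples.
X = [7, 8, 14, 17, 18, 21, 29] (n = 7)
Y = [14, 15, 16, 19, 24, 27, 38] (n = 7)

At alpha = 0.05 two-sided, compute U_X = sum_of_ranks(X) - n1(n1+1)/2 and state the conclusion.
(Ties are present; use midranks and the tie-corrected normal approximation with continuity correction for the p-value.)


Step 1: Combine and sort all 14 observations; assign midranks.
sorted (value, group): (7,X), (8,X), (14,X), (14,Y), (15,Y), (16,Y), (17,X), (18,X), (19,Y), (21,X), (24,Y), (27,Y), (29,X), (38,Y)
ranks: 7->1, 8->2, 14->3.5, 14->3.5, 15->5, 16->6, 17->7, 18->8, 19->9, 21->10, 24->11, 27->12, 29->13, 38->14
Step 2: Rank sum for X: R1 = 1 + 2 + 3.5 + 7 + 8 + 10 + 13 = 44.5.
Step 3: U_X = R1 - n1(n1+1)/2 = 44.5 - 7*8/2 = 44.5 - 28 = 16.5.
       U_Y = n1*n2 - U_X = 49 - 16.5 = 32.5.
Step 4: Ties are present, so use the tie-corrected normal approximation (with continuity correction) for the p-value.
Step 5: p-value = 0.337373; compare to alpha = 0.05. fail to reject H0.

U_X = 16.5, p = 0.337373, fail to reject H0 at alpha = 0.05.


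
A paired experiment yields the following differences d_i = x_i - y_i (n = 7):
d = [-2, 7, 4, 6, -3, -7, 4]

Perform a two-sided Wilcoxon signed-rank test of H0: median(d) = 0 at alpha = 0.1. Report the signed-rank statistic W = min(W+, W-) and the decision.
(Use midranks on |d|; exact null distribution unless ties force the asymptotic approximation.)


Step 1: Drop any zero differences (none here) and take |d_i|.
|d| = [2, 7, 4, 6, 3, 7, 4]
Step 2: Midrank |d_i| (ties get averaged ranks).
ranks: |2|->1, |7|->6.5, |4|->3.5, |6|->5, |3|->2, |7|->6.5, |4|->3.5
Step 3: Attach original signs; sum ranks with positive sign and with negative sign.
W+ = 6.5 + 3.5 + 5 + 3.5 = 18.5
W- = 1 + 2 + 6.5 = 9.5
(Check: W+ + W- = 28 should equal n(n+1)/2 = 28.)
Step 4: Test statistic W = min(W+, W-) = 9.5.
Step 5: Ties in |d|, so use the tie-corrected normal approximation.
        E[W] = n(n+1)/4 = 7*8/4 = 14.
        Tie groups: |d|=4 (t=2), |d|=7 (t=2); sum(t^3 - t) = 12.
        Var[W] = n(n+1)(2n+1)/24 - sum(t^3-t)/48 = 840/24 - 12/48 = 34.75.
        z = (W - E[W]) / sqrt(Var[W]) = (9.5 - 14) / 5.8949 = -0.7634.
        Two-sided p = 2*Phi(z) = 0.445243.
Step 6: alpha = 0.1. fail to reject H0.

W+ = 18.5, W- = 9.5, W = min = 9.5, p = 0.445243, fail to reject H0.


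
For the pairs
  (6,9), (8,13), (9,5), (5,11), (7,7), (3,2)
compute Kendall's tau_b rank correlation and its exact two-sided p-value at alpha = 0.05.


Step 1: Enumerate the 15 unordered pairs (i,j) with i<j and classify each by sign(x_j-x_i) * sign(y_j-y_i).
  (1,2):dx=+2,dy=+4->C; (1,3):dx=+3,dy=-4->D; (1,4):dx=-1,dy=+2->D; (1,5):dx=+1,dy=-2->D
  (1,6):dx=-3,dy=-7->C; (2,3):dx=+1,dy=-8->D; (2,4):dx=-3,dy=-2->C; (2,5):dx=-1,dy=-6->C
  (2,6):dx=-5,dy=-11->C; (3,4):dx=-4,dy=+6->D; (3,5):dx=-2,dy=+2->D; (3,6):dx=-6,dy=-3->C
  (4,5):dx=+2,dy=-4->D; (4,6):dx=-2,dy=-9->C; (5,6):dx=-4,dy=-5->C
Step 2: C = 8, D = 7, total pairs = 15.
Step 3: tau = (C - D)/(n(n-1)/2) = (8 - 7)/15 = 0.066667.
Step 4: Exact two-sided p-value (enumerate n! = 720 permutations of y under H0): p = 1.000000.
Step 5: alpha = 0.05. fail to reject H0.

tau_b = 0.0667 (C=8, D=7), p = 1.000000, fail to reject H0.


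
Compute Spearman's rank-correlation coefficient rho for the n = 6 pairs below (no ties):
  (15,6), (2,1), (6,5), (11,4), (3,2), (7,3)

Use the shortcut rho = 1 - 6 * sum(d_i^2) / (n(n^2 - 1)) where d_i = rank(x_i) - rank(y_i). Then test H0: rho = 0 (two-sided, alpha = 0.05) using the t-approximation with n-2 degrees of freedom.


Step 1: Rank x and y separately (midranks; no ties here).
rank(x): 15->6, 2->1, 6->3, 11->5, 3->2, 7->4
rank(y): 6->6, 1->1, 5->5, 4->4, 2->2, 3->3
Step 2: d_i = R_x(i) - R_y(i); compute d_i^2.
  (6-6)^2=0, (1-1)^2=0, (3-5)^2=4, (5-4)^2=1, (2-2)^2=0, (4-3)^2=1
sum(d^2) = 6.
Step 3: rho = 1 - 6*6 / (6*(6^2 - 1)) = 1 - 36/210 = 0.828571.
Step 4: Under H0, t = rho * sqrt((n-2)/(1-rho^2)) = 2.9598 ~ t(4).
Step 5: Two-sided p-value from the t-distribution with 4 df = 0.041563.
Step 6: alpha = 0.05. reject H0.

rho = 0.8286, p = 0.041563, reject H0 at alpha = 0.05.


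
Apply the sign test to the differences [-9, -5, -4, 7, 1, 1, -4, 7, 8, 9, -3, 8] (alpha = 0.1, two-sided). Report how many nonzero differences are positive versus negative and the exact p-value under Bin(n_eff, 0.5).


Step 1: Discard zero differences. Original n = 12; n_eff = number of nonzero differences = 12.
Nonzero differences (with sign): -9, -5, -4, +7, +1, +1, -4, +7, +8, +9, -3, +8
Step 2: Count signs: positive = 7, negative = 5.
Step 3: Under H0: P(positive) = 0.5, so the number of positives S ~ Bin(12, 0.5).
Step 4: Two-sided exact p-value = sum of Bin(12,0.5) probabilities at or below the observed probability = 0.774414.
Step 5: alpha = 0.1. fail to reject H0.

n_eff = 12, pos = 7, neg = 5, p = 0.774414, fail to reject H0.


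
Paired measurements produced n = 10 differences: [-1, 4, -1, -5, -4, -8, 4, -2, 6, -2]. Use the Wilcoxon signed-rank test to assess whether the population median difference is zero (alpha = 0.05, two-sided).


Step 1: Drop any zero differences (none here) and take |d_i|.
|d| = [1, 4, 1, 5, 4, 8, 4, 2, 6, 2]
Step 2: Midrank |d_i| (ties get averaged ranks).
ranks: |1|->1.5, |4|->6, |1|->1.5, |5|->8, |4|->6, |8|->10, |4|->6, |2|->3.5, |6|->9, |2|->3.5
Step 3: Attach original signs; sum ranks with positive sign and with negative sign.
W+ = 6 + 6 + 9 = 21
W- = 1.5 + 1.5 + 8 + 6 + 10 + 3.5 + 3.5 = 34
(Check: W+ + W- = 55 should equal n(n+1)/2 = 55.)
Step 4: Test statistic W = min(W+, W-) = 21.
Step 5: Ties in |d|, so use the tie-corrected normal approximation.
        E[W] = n(n+1)/4 = 10*11/4 = 27.5.
        Tie groups: |d|=1 (t=2), |d|=2 (t=2), |d|=4 (t=3); sum(t^3 - t) = 36.
        Var[W] = n(n+1)(2n+1)/24 - sum(t^3-t)/48 = 2310/24 - 36/48 = 95.5.
        z = (W - E[W]) / sqrt(Var[W]) = (21 - 27.5) / 9.7724 = -0.6651.
        Two-sided p = 2*Phi(z) = 0.505962.
Step 6: alpha = 0.05. fail to reject H0.

W+ = 21, W- = 34, W = min = 21, p = 0.505962, fail to reject H0.


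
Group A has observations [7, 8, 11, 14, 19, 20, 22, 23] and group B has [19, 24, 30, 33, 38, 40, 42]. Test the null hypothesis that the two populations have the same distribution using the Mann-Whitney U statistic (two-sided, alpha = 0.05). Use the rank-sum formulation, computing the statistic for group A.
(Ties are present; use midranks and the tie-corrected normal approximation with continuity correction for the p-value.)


Step 1: Combine and sort all 15 observations; assign midranks.
sorted (value, group): (7,X), (8,X), (11,X), (14,X), (19,X), (19,Y), (20,X), (22,X), (23,X), (24,Y), (30,Y), (33,Y), (38,Y), (40,Y), (42,Y)
ranks: 7->1, 8->2, 11->3, 14->4, 19->5.5, 19->5.5, 20->7, 22->8, 23->9, 24->10, 30->11, 33->12, 38->13, 40->14, 42->15
Step 2: Rank sum for X: R1 = 1 + 2 + 3 + 4 + 5.5 + 7 + 8 + 9 = 39.5.
Step 3: U_X = R1 - n1(n1+1)/2 = 39.5 - 8*9/2 = 39.5 - 36 = 3.5.
       U_Y = n1*n2 - U_X = 56 - 3.5 = 52.5.
Step 4: Ties are present, so use the tie-corrected normal approximation (with continuity correction) for the p-value.
Step 5: p-value = 0.005437; compare to alpha = 0.05. reject H0.

U_X = 3.5, p = 0.005437, reject H0 at alpha = 0.05.


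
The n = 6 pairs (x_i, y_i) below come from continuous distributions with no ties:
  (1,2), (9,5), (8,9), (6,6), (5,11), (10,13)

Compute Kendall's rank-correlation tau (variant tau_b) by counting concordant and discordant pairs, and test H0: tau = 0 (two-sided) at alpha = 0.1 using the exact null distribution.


Step 1: Enumerate the 15 unordered pairs (i,j) with i<j and classify each by sign(x_j-x_i) * sign(y_j-y_i).
  (1,2):dx=+8,dy=+3->C; (1,3):dx=+7,dy=+7->C; (1,4):dx=+5,dy=+4->C; (1,5):dx=+4,dy=+9->C
  (1,6):dx=+9,dy=+11->C; (2,3):dx=-1,dy=+4->D; (2,4):dx=-3,dy=+1->D; (2,5):dx=-4,dy=+6->D
  (2,6):dx=+1,dy=+8->C; (3,4):dx=-2,dy=-3->C; (3,5):dx=-3,dy=+2->D; (3,6):dx=+2,dy=+4->C
  (4,5):dx=-1,dy=+5->D; (4,6):dx=+4,dy=+7->C; (5,6):dx=+5,dy=+2->C
Step 2: C = 10, D = 5, total pairs = 15.
Step 3: tau = (C - D)/(n(n-1)/2) = (10 - 5)/15 = 0.333333.
Step 4: Exact two-sided p-value (enumerate n! = 720 permutations of y under H0): p = 0.469444.
Step 5: alpha = 0.1. fail to reject H0.

tau_b = 0.3333 (C=10, D=5), p = 0.469444, fail to reject H0.


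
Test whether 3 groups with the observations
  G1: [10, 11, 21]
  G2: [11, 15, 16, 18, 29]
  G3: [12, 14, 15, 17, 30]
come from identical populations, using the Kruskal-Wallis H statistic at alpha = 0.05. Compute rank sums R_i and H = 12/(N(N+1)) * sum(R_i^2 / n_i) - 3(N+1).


Step 1: Combine all N = 13 observations and assign midranks.
sorted (value, group, rank): (10,G1,1), (11,G1,2.5), (11,G2,2.5), (12,G3,4), (14,G3,5), (15,G2,6.5), (15,G3,6.5), (16,G2,8), (17,G3,9), (18,G2,10), (21,G1,11), (29,G2,12), (30,G3,13)
Step 2: Sum ranks within each group.
R_1 = 14.5 (n_1 = 3)
R_2 = 39 (n_2 = 5)
R_3 = 37.5 (n_3 = 5)
Step 3: H = 12/(N(N+1)) * sum(R_i^2/n_i) - 3(N+1)
     = 12/(13*14) * (14.5^2/3 + 39^2/5 + 37.5^2/5) - 3*14
     = 0.065934 * 655.533 - 42
     = 1.221978.
Step 4: Ties present; correction factor C = 1 - 12/(13^3 - 13) = 0.994505. Corrected H = 1.221978 / 0.994505 = 1.228729.
Step 5: Under H0, H ~ chi^2(2); p-value = 0.540985.
Step 6: alpha = 0.05. fail to reject H0.

H = 1.2287, df = 2, p = 0.540985, fail to reject H0.


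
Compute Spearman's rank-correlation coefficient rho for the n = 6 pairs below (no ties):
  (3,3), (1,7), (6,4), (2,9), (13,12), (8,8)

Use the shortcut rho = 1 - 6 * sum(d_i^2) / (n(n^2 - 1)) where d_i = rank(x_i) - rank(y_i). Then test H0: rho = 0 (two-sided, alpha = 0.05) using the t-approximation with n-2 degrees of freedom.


Step 1: Rank x and y separately (midranks; no ties here).
rank(x): 3->3, 1->1, 6->4, 2->2, 13->6, 8->5
rank(y): 3->1, 7->3, 4->2, 9->5, 12->6, 8->4
Step 2: d_i = R_x(i) - R_y(i); compute d_i^2.
  (3-1)^2=4, (1-3)^2=4, (4-2)^2=4, (2-5)^2=9, (6-6)^2=0, (5-4)^2=1
sum(d^2) = 22.
Step 3: rho = 1 - 6*22 / (6*(6^2 - 1)) = 1 - 132/210 = 0.371429.
Step 4: Under H0, t = rho * sqrt((n-2)/(1-rho^2)) = 0.8001 ~ t(4).
Step 5: Two-sided p-value from the t-distribution with 4 df = 0.468478.
Step 6: alpha = 0.05. fail to reject H0.

rho = 0.3714, p = 0.468478, fail to reject H0 at alpha = 0.05.


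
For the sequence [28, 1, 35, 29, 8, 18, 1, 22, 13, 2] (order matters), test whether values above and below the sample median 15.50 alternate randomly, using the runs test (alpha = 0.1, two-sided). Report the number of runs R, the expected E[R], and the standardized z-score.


Step 1: Compute median = 15.50; label A = above, B = below.
Labels in order: ABAABABABB  (n_A = 5, n_B = 5)
Step 2: Count runs R = 8.
Step 3: Under H0 (random ordering), E[R] = 2*n_A*n_B/(n_A+n_B) + 1 = 2*5*5/10 + 1 = 6.0000.
        Var[R] = 2*n_A*n_B*(2*n_A*n_B - n_A - n_B) / ((n_A+n_B)^2 * (n_A+n_B-1)) = 2000/900 = 2.2222.
        SD[R] = 1.4907.
Step 4: Continuity-corrected z = (R - 0.5 - E[R]) / SD[R] = (8 - 0.5 - 6.0000) / 1.4907 = 1.0062.
Step 5: Two-sided p-value via normal approximation = 2*(1 - Phi(|z|)) = 0.314305.
Step 6: alpha = 0.1. fail to reject H0.

R = 8, z = 1.0062, p = 0.314305, fail to reject H0.


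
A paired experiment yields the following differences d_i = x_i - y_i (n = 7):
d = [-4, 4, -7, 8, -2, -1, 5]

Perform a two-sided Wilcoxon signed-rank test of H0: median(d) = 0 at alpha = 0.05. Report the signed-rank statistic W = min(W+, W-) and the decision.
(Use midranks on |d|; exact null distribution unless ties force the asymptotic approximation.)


Step 1: Drop any zero differences (none here) and take |d_i|.
|d| = [4, 4, 7, 8, 2, 1, 5]
Step 2: Midrank |d_i| (ties get averaged ranks).
ranks: |4|->3.5, |4|->3.5, |7|->6, |8|->7, |2|->2, |1|->1, |5|->5
Step 3: Attach original signs; sum ranks with positive sign and with negative sign.
W+ = 3.5 + 7 + 5 = 15.5
W- = 3.5 + 6 + 2 + 1 = 12.5
(Check: W+ + W- = 28 should equal n(n+1)/2 = 28.)
Step 4: Test statistic W = min(W+, W-) = 12.5.
Step 5: Ties in |d|, so use the tie-corrected normal approximation.
        E[W] = n(n+1)/4 = 7*8/4 = 14.
        Tie groups: |d|=4 (t=2); sum(t^3 - t) = 6.
        Var[W] = n(n+1)(2n+1)/24 - sum(t^3-t)/48 = 840/24 - 6/48 = 34.875.
        z = (W - E[W]) / sqrt(Var[W]) = (12.5 - 14) / 5.9055 = -0.2540.
        Two-sided p = 2*Phi(z) = 0.799495.
Step 6: alpha = 0.05. fail to reject H0.

W+ = 15.5, W- = 12.5, W = min = 12.5, p = 0.799495, fail to reject H0.


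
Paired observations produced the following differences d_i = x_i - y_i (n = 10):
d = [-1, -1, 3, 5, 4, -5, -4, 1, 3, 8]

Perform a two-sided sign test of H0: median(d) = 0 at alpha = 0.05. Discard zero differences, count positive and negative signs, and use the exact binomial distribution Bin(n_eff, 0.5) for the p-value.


Step 1: Discard zero differences. Original n = 10; n_eff = number of nonzero differences = 10.
Nonzero differences (with sign): -1, -1, +3, +5, +4, -5, -4, +1, +3, +8
Step 2: Count signs: positive = 6, negative = 4.
Step 3: Under H0: P(positive) = 0.5, so the number of positives S ~ Bin(10, 0.5).
Step 4: Two-sided exact p-value = sum of Bin(10,0.5) probabilities at or below the observed probability = 0.753906.
Step 5: alpha = 0.05. fail to reject H0.

n_eff = 10, pos = 6, neg = 4, p = 0.753906, fail to reject H0.


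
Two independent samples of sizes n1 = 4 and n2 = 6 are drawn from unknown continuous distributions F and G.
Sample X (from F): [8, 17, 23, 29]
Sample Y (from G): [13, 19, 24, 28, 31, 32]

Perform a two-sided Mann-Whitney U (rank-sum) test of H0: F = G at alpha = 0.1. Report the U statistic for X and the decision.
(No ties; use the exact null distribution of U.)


Step 1: Combine and sort all 10 observations; assign midranks.
sorted (value, group): (8,X), (13,Y), (17,X), (19,Y), (23,X), (24,Y), (28,Y), (29,X), (31,Y), (32,Y)
ranks: 8->1, 13->2, 17->3, 19->4, 23->5, 24->6, 28->7, 29->8, 31->9, 32->10
Step 2: Rank sum for X: R1 = 1 + 3 + 5 + 8 = 17.
Step 3: U_X = R1 - n1(n1+1)/2 = 17 - 4*5/2 = 17 - 10 = 7.
       U_Y = n1*n2 - U_X = 24 - 7 = 17.
Step 4: No ties, so the exact null distribution of U (based on enumerating the C(10,4) = 210 equally likely rank assignments) gives the two-sided p-value.
Step 5: p-value = 0.352381; compare to alpha = 0.1. fail to reject H0.

U_X = 7, p = 0.352381, fail to reject H0 at alpha = 0.1.


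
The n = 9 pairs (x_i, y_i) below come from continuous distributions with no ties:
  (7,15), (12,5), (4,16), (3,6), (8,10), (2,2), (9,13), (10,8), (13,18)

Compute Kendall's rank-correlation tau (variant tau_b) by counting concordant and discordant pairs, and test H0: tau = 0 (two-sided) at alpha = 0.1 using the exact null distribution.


Step 1: Enumerate the 36 unordered pairs (i,j) with i<j and classify each by sign(x_j-x_i) * sign(y_j-y_i).
  (1,2):dx=+5,dy=-10->D; (1,3):dx=-3,dy=+1->D; (1,4):dx=-4,dy=-9->C; (1,5):dx=+1,dy=-5->D
  (1,6):dx=-5,dy=-13->C; (1,7):dx=+2,dy=-2->D; (1,8):dx=+3,dy=-7->D; (1,9):dx=+6,dy=+3->C
  (2,3):dx=-8,dy=+11->D; (2,4):dx=-9,dy=+1->D; (2,5):dx=-4,dy=+5->D; (2,6):dx=-10,dy=-3->C
  (2,7):dx=-3,dy=+8->D; (2,8):dx=-2,dy=+3->D; (2,9):dx=+1,dy=+13->C; (3,4):dx=-1,dy=-10->C
  (3,5):dx=+4,dy=-6->D; (3,6):dx=-2,dy=-14->C; (3,7):dx=+5,dy=-3->D; (3,8):dx=+6,dy=-8->D
  (3,9):dx=+9,dy=+2->C; (4,5):dx=+5,dy=+4->C; (4,6):dx=-1,dy=-4->C; (4,7):dx=+6,dy=+7->C
  (4,8):dx=+7,dy=+2->C; (4,9):dx=+10,dy=+12->C; (5,6):dx=-6,dy=-8->C; (5,7):dx=+1,dy=+3->C
  (5,8):dx=+2,dy=-2->D; (5,9):dx=+5,dy=+8->C; (6,7):dx=+7,dy=+11->C; (6,8):dx=+8,dy=+6->C
  (6,9):dx=+11,dy=+16->C; (7,8):dx=+1,dy=-5->D; (7,9):dx=+4,dy=+5->C; (8,9):dx=+3,dy=+10->C
Step 2: C = 21, D = 15, total pairs = 36.
Step 3: tau = (C - D)/(n(n-1)/2) = (21 - 15)/36 = 0.166667.
Step 4: Exact two-sided p-value (enumerate n! = 362880 permutations of y under H0): p = 0.612202.
Step 5: alpha = 0.1. fail to reject H0.

tau_b = 0.1667 (C=21, D=15), p = 0.612202, fail to reject H0.


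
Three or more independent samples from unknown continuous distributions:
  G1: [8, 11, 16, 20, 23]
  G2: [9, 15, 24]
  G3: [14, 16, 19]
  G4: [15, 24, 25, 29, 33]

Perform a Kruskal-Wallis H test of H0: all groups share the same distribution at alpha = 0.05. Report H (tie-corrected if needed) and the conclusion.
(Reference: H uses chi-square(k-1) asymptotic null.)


Step 1: Combine all N = 16 observations and assign midranks.
sorted (value, group, rank): (8,G1,1), (9,G2,2), (11,G1,3), (14,G3,4), (15,G2,5.5), (15,G4,5.5), (16,G1,7.5), (16,G3,7.5), (19,G3,9), (20,G1,10), (23,G1,11), (24,G2,12.5), (24,G4,12.5), (25,G4,14), (29,G4,15), (33,G4,16)
Step 2: Sum ranks within each group.
R_1 = 32.5 (n_1 = 5)
R_2 = 20 (n_2 = 3)
R_3 = 20.5 (n_3 = 3)
R_4 = 63 (n_4 = 5)
Step 3: H = 12/(N(N+1)) * sum(R_i^2/n_i) - 3(N+1)
     = 12/(16*17) * (32.5^2/5 + 20^2/3 + 20.5^2/3 + 63^2/5) - 3*17
     = 0.044118 * 1278.47 - 51
     = 5.402941.
Step 4: Ties present; correction factor C = 1 - 18/(16^3 - 16) = 0.995588. Corrected H = 5.402941 / 0.995588 = 5.426883.
Step 5: Under H0, H ~ chi^2(3); p-value = 0.143078.
Step 6: alpha = 0.05. fail to reject H0.

H = 5.4269, df = 3, p = 0.143078, fail to reject H0.


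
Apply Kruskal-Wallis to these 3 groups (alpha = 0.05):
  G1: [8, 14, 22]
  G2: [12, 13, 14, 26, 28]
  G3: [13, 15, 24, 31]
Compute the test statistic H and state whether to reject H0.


Step 1: Combine all N = 12 observations and assign midranks.
sorted (value, group, rank): (8,G1,1), (12,G2,2), (13,G2,3.5), (13,G3,3.5), (14,G1,5.5), (14,G2,5.5), (15,G3,7), (22,G1,8), (24,G3,9), (26,G2,10), (28,G2,11), (31,G3,12)
Step 2: Sum ranks within each group.
R_1 = 14.5 (n_1 = 3)
R_2 = 32 (n_2 = 5)
R_3 = 31.5 (n_3 = 4)
Step 3: H = 12/(N(N+1)) * sum(R_i^2/n_i) - 3(N+1)
     = 12/(12*13) * (14.5^2/3 + 32^2/5 + 31.5^2/4) - 3*13
     = 0.076923 * 522.946 - 39
     = 1.226603.
Step 4: Ties present; correction factor C = 1 - 12/(12^3 - 12) = 0.993007. Corrected H = 1.226603 / 0.993007 = 1.235241.
Step 5: Under H0, H ~ chi^2(2); p-value = 0.539226.
Step 6: alpha = 0.05. fail to reject H0.

H = 1.2352, df = 2, p = 0.539226, fail to reject H0.


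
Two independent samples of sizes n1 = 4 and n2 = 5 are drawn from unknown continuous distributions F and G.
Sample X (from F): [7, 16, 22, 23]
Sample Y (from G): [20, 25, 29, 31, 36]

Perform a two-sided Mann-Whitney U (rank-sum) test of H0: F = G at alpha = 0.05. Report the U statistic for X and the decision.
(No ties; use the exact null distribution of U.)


Step 1: Combine and sort all 9 observations; assign midranks.
sorted (value, group): (7,X), (16,X), (20,Y), (22,X), (23,X), (25,Y), (29,Y), (31,Y), (36,Y)
ranks: 7->1, 16->2, 20->3, 22->4, 23->5, 25->6, 29->7, 31->8, 36->9
Step 2: Rank sum for X: R1 = 1 + 2 + 4 + 5 = 12.
Step 3: U_X = R1 - n1(n1+1)/2 = 12 - 4*5/2 = 12 - 10 = 2.
       U_Y = n1*n2 - U_X = 20 - 2 = 18.
Step 4: No ties, so the exact null distribution of U (based on enumerating the C(9,4) = 126 equally likely rank assignments) gives the two-sided p-value.
Step 5: p-value = 0.063492; compare to alpha = 0.05. fail to reject H0.

U_X = 2, p = 0.063492, fail to reject H0 at alpha = 0.05.


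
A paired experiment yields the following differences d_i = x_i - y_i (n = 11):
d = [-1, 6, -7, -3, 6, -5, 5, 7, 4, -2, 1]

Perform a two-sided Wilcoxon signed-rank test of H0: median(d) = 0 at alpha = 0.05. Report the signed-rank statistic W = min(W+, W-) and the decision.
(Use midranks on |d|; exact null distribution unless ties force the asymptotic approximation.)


Step 1: Drop any zero differences (none here) and take |d_i|.
|d| = [1, 6, 7, 3, 6, 5, 5, 7, 4, 2, 1]
Step 2: Midrank |d_i| (ties get averaged ranks).
ranks: |1|->1.5, |6|->8.5, |7|->10.5, |3|->4, |6|->8.5, |5|->6.5, |5|->6.5, |7|->10.5, |4|->5, |2|->3, |1|->1.5
Step 3: Attach original signs; sum ranks with positive sign and with negative sign.
W+ = 8.5 + 8.5 + 6.5 + 10.5 + 5 + 1.5 = 40.5
W- = 1.5 + 10.5 + 4 + 6.5 + 3 = 25.5
(Check: W+ + W- = 66 should equal n(n+1)/2 = 66.)
Step 4: Test statistic W = min(W+, W-) = 25.5.
Step 5: Ties in |d|, so use the tie-corrected normal approximation.
        E[W] = n(n+1)/4 = 11*12/4 = 33.
        Tie groups: |d|=1 (t=2), |d|=5 (t=2), |d|=6 (t=2), |d|=7 (t=2); sum(t^3 - t) = 24.
        Var[W] = n(n+1)(2n+1)/24 - sum(t^3-t)/48 = 3036/24 - 24/48 = 126.
        z = (W - E[W]) / sqrt(Var[W]) = (25.5 - 33) / 11.2250 = -0.6682.
        Two-sided p = 2*Phi(z) = 0.504036.
Step 6: alpha = 0.05. fail to reject H0.

W+ = 40.5, W- = 25.5, W = min = 25.5, p = 0.504036, fail to reject H0.


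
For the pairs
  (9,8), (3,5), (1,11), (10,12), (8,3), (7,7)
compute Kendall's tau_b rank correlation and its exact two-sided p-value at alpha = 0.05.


Step 1: Enumerate the 15 unordered pairs (i,j) with i<j and classify each by sign(x_j-x_i) * sign(y_j-y_i).
  (1,2):dx=-6,dy=-3->C; (1,3):dx=-8,dy=+3->D; (1,4):dx=+1,dy=+4->C; (1,5):dx=-1,dy=-5->C
  (1,6):dx=-2,dy=-1->C; (2,3):dx=-2,dy=+6->D; (2,4):dx=+7,dy=+7->C; (2,5):dx=+5,dy=-2->D
  (2,6):dx=+4,dy=+2->C; (3,4):dx=+9,dy=+1->C; (3,5):dx=+7,dy=-8->D; (3,6):dx=+6,dy=-4->D
  (4,5):dx=-2,dy=-9->C; (4,6):dx=-3,dy=-5->C; (5,6):dx=-1,dy=+4->D
Step 2: C = 9, D = 6, total pairs = 15.
Step 3: tau = (C - D)/(n(n-1)/2) = (9 - 6)/15 = 0.200000.
Step 4: Exact two-sided p-value (enumerate n! = 720 permutations of y under H0): p = 0.719444.
Step 5: alpha = 0.05. fail to reject H0.

tau_b = 0.2000 (C=9, D=6), p = 0.719444, fail to reject H0.


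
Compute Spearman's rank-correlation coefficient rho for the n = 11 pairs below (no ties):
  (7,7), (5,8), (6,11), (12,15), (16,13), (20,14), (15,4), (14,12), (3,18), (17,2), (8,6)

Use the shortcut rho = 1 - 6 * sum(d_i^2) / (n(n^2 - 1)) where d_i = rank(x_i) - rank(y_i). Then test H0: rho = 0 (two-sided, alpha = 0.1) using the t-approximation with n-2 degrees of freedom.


Step 1: Rank x and y separately (midranks; no ties here).
rank(x): 7->4, 5->2, 6->3, 12->6, 16->9, 20->11, 15->8, 14->7, 3->1, 17->10, 8->5
rank(y): 7->4, 8->5, 11->6, 15->10, 13->8, 14->9, 4->2, 12->7, 18->11, 2->1, 6->3
Step 2: d_i = R_x(i) - R_y(i); compute d_i^2.
  (4-4)^2=0, (2-5)^2=9, (3-6)^2=9, (6-10)^2=16, (9-8)^2=1, (11-9)^2=4, (8-2)^2=36, (7-7)^2=0, (1-11)^2=100, (10-1)^2=81, (5-3)^2=4
sum(d^2) = 260.
Step 3: rho = 1 - 6*260 / (11*(11^2 - 1)) = 1 - 1560/1320 = -0.181818.
Step 4: Under H0, t = rho * sqrt((n-2)/(1-rho^2)) = -0.5547 ~ t(9).
Step 5: Two-sided p-value from the t-distribution with 9 df = 0.592615.
Step 6: alpha = 0.1. fail to reject H0.

rho = -0.1818, p = 0.592615, fail to reject H0 at alpha = 0.1.


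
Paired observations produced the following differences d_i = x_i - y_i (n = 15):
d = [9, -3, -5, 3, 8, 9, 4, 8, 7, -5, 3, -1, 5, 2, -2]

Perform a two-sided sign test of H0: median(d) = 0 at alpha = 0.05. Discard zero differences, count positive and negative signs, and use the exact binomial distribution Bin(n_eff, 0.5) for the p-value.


Step 1: Discard zero differences. Original n = 15; n_eff = number of nonzero differences = 15.
Nonzero differences (with sign): +9, -3, -5, +3, +8, +9, +4, +8, +7, -5, +3, -1, +5, +2, -2
Step 2: Count signs: positive = 10, negative = 5.
Step 3: Under H0: P(positive) = 0.5, so the number of positives S ~ Bin(15, 0.5).
Step 4: Two-sided exact p-value = sum of Bin(15,0.5) probabilities at or below the observed probability = 0.301758.
Step 5: alpha = 0.05. fail to reject H0.

n_eff = 15, pos = 10, neg = 5, p = 0.301758, fail to reject H0.


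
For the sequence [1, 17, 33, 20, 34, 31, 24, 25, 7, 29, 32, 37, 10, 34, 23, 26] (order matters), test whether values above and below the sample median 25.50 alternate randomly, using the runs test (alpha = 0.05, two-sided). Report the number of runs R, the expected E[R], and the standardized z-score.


Step 1: Compute median = 25.50; label A = above, B = below.
Labels in order: BBABAABBBAAABABA  (n_A = 8, n_B = 8)
Step 2: Count runs R = 10.
Step 3: Under H0 (random ordering), E[R] = 2*n_A*n_B/(n_A+n_B) + 1 = 2*8*8/16 + 1 = 9.0000.
        Var[R] = 2*n_A*n_B*(2*n_A*n_B - n_A - n_B) / ((n_A+n_B)^2 * (n_A+n_B-1)) = 14336/3840 = 3.7333.
        SD[R] = 1.9322.
Step 4: Continuity-corrected z = (R - 0.5 - E[R]) / SD[R] = (10 - 0.5 - 9.0000) / 1.9322 = 0.2588.
Step 5: Two-sided p-value via normal approximation = 2*(1 - Phi(|z|)) = 0.795809.
Step 6: alpha = 0.05. fail to reject H0.

R = 10, z = 0.2588, p = 0.795809, fail to reject H0.
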